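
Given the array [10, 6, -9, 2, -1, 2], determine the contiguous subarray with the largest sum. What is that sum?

Using Kadane's algorithm on [10, 6, -9, 2, -1, 2]:

Scanning through the array:
Position 1 (value 6): max_ending_here = 16, max_so_far = 16
Position 2 (value -9): max_ending_here = 7, max_so_far = 16
Position 3 (value 2): max_ending_here = 9, max_so_far = 16
Position 4 (value -1): max_ending_here = 8, max_so_far = 16
Position 5 (value 2): max_ending_here = 10, max_so_far = 16

Maximum subarray: [10, 6]
Maximum sum: 16

The maximum subarray is [10, 6] with sum 16. This subarray runs from index 0 to index 1.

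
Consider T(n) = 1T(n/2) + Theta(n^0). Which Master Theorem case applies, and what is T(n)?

Master Theorem for T(n) = 1T(n/2) + O(n^0):

a = 1, b = 2, c = 0
log_b(a) = log_2(1) = 0.0000

Case 2: c = 0 = log_2(1) = 0.0000
T(n) = O(n^0 log n) = O(log n)

For T(n) = 1T(n/2) + O(n^0): log_2(1) = 0.0000. This is Case 2 of the Master Theorem (c = log_b(a), equal work at all levels), giving O(log n).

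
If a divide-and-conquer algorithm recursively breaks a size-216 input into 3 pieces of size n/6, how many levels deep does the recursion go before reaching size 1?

For divide and conquer with division factor 6:

Problem sizes at each level:
Level 0: 216
Level 1: 36
Level 2: 6
Level 3: 1

The root is level 0 and the size-1 base case is level 3 (the tree spans levels 0 through 3, i.e. 4 levels counting the root), so the depth is the number of divisions: log_6(216) = 3

The recursion tree depth is log_6(216) = 3. At each level, the problem size is divided by 6, so it takes 3 divisions to reduce to a base case of size 1. The algorithm makes 3 recursive calls at each level.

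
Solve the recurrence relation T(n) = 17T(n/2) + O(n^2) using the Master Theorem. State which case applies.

Master Theorem for T(n) = 17T(n/2) + O(n^2):

a = 17, b = 2, c = 2
log_b(a) = log_2(17) = 4.0875

Case 1: c = 2 < log_2(17) = 4.0875
T(n) = O(n^(log_2 17))

For T(n) = 17T(n/2) + O(n^2): log_2(17) = 4.0875. This is Case 1 of the Master Theorem (c < log_b(a), work dominated by leaves), giving O(n^(log_2 17)).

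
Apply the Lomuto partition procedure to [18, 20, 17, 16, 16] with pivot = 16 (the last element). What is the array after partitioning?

Lomuto partition with pivot = 16:

Initial array: [18, 20, 17, 16, 16]

arr[0]=18 > 16: no swap
arr[1]=20 > 16: no swap
arr[2]=17 > 16: no swap
arr[3]=16 <= 16: swap with position 0, array becomes [16, 20, 17, 18, 16]

Place pivot at position 1: [16, 16, 17, 18, 20]
Pivot position: 1

After partitioning with pivot 16, the array becomes [16, 16, 17, 18, 20]. The pivot is placed at index 1. All elements to the left of the pivot are <= 16, and all elements to the right are > 16.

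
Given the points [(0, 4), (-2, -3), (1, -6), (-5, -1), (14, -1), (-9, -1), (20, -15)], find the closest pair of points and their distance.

Computing all pairwise distances among 7 points:

d((0, 4), (-2, -3)) = 7.2801
d((0, 4), (1, -6)) = 10.0499
d((0, 4), (-5, -1)) = 7.0711
d((0, 4), (14, -1)) = 14.8661
d((0, 4), (-9, -1)) = 10.2956
d((0, 4), (20, -15)) = 27.5862
d((-2, -3), (1, -6)) = 4.2426
d((-2, -3), (-5, -1)) = 3.6056 <-- minimum
d((-2, -3), (14, -1)) = 16.1245
d((-2, -3), (-9, -1)) = 7.2801
d((-2, -3), (20, -15)) = 25.0599
d((1, -6), (-5, -1)) = 7.8102
d((1, -6), (14, -1)) = 13.9284
d((1, -6), (-9, -1)) = 11.1803
d((1, -6), (20, -15)) = 21.0238
d((-5, -1), (14, -1)) = 19.0
d((-5, -1), (-9, -1)) = 4.0
d((-5, -1), (20, -15)) = 28.6531
d((14, -1), (-9, -1)) = 23.0
d((14, -1), (20, -15)) = 15.2315
d((-9, -1), (20, -15)) = 32.2025

Closest pair: (-2, -3) and (-5, -1) with distance 3.6056

The closest pair is (-2, -3) and (-5, -1) with Euclidean distance 3.6056. For 7 points, brute-force pairwise comparison is shown above. For large n, the divide-and-conquer algorithm (sort by x, recurse on halves, check the dividing strip) achieves O(n log n).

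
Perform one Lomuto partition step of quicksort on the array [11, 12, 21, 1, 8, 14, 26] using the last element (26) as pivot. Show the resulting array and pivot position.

Lomuto partition with pivot = 26:

Initial array: [11, 12, 21, 1, 8, 14, 26]

arr[0]=11 <= 26: swap with position 0, array becomes [11, 12, 21, 1, 8, 14, 26]
arr[1]=12 <= 26: swap with position 1, array becomes [11, 12, 21, 1, 8, 14, 26]
arr[2]=21 <= 26: swap with position 2, array becomes [11, 12, 21, 1, 8, 14, 26]
arr[3]=1 <= 26: swap with position 3, array becomes [11, 12, 21, 1, 8, 14, 26]
arr[4]=8 <= 26: swap with position 4, array becomes [11, 12, 21, 1, 8, 14, 26]
arr[5]=14 <= 26: swap with position 5, array becomes [11, 12, 21, 1, 8, 14, 26]

Place pivot at position 6: [11, 12, 21, 1, 8, 14, 26]
Pivot position: 6

After partitioning with pivot 26, the array becomes [11, 12, 21, 1, 8, 14, 26]. The pivot is placed at index 6. All elements to the left of the pivot are <= 26, and all elements to the right are > 26.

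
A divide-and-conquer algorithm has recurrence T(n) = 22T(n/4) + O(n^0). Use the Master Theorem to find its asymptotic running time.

Master Theorem for T(n) = 22T(n/4) + O(n^0):

a = 22, b = 4, c = 0
log_b(a) = log_4(22) = 2.2297

Case 1: c = 0 < log_4(22) = 2.2297
T(n) = O(n^(log_4 22))

For T(n) = 22T(n/4) + O(n^0): log_4(22) = 2.2297. This is Case 1 of the Master Theorem (c < log_b(a), work dominated by leaves), giving O(n^(log_4 22)).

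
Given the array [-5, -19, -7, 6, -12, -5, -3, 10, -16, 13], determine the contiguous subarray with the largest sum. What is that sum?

Using Kadane's algorithm on [-5, -19, -7, 6, -12, -5, -3, 10, -16, 13]:

Scanning through the array:
Position 1 (value -19): max_ending_here = -19, max_so_far = -5
Position 2 (value -7): max_ending_here = -7, max_so_far = -5
Position 3 (value 6): max_ending_here = 6, max_so_far = 6
Position 4 (value -12): max_ending_here = -6, max_so_far = 6
Position 5 (value -5): max_ending_here = -5, max_so_far = 6
Position 6 (value -3): max_ending_here = -3, max_so_far = 6
Position 7 (value 10): max_ending_here = 10, max_so_far = 10
Position 8 (value -16): max_ending_here = -6, max_so_far = 10
Position 9 (value 13): max_ending_here = 13, max_so_far = 13

Maximum subarray: [13]
Maximum sum: 13

The maximum subarray is [13] with sum 13. This subarray runs from index 9 to index 9.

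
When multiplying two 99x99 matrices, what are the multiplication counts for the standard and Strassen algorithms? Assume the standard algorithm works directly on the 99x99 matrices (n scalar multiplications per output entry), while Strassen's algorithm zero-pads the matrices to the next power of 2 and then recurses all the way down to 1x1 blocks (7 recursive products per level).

Matrix multiplication for 99x99 matrices:

Strassen's algorithm requires power-of-2 dimensions. Pad 99x99 to 128x128 (next power of 2).

Standard algorithm: 99^3 = 970299 multiplications
Strassen's algorithm: 7^(log2(128)) = 7^7 = 823543 multiplications
Savings: 970299 - 823543 = 146756 multiplications

Standard: 970299 multiplications (99^3). Strassen: 823543 multiplications (7^7, after padding to 128x128). Strassen reduces 8 recursive multiplications to 7 at each level.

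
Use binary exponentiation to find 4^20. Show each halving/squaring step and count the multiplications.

Computing 4^20 by squaring (build up from 4^1; each line after the first costs one multiplication):

4^1 = 4
4^2 = (4^1)^2 = 4^2 = 16
4^4 = (4^2)^2 = 16^2 = 256
4^5 = 4 * 4^4 = 4 * 256 = 1024
4^10 = (4^5)^2 = 1024^2 = 1048576
4^20 = (4^10)^2 = 1048576^2 = 1099511627776

Result: 1099511627776
Multiplications needed: 5 (5 lines after 4^1)

4^20 = 1099511627776. Using exponentiation by squaring, this requires 5 multiplications. The key idea: if the exponent is even, square the half-power; if odd, multiply by the base once.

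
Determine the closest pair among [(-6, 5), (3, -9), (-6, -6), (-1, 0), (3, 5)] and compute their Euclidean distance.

Computing all pairwise distances among 5 points:

d((-6, 5), (3, -9)) = 16.6433
d((-6, 5), (-6, -6)) = 11.0
d((-6, 5), (-1, 0)) = 7.0711
d((-6, 5), (3, 5)) = 9.0
d((3, -9), (-6, -6)) = 9.4868
d((3, -9), (-1, 0)) = 9.8489
d((3, -9), (3, 5)) = 14.0
d((-6, -6), (-1, 0)) = 7.8102
d((-6, -6), (3, 5)) = 14.2127
d((-1, 0), (3, 5)) = 6.4031 <-- minimum

Closest pair: (-1, 0) and (3, 5) with distance 6.4031

The closest pair is (-1, 0) and (3, 5) with Euclidean distance 6.4031. For 5 points, brute-force pairwise comparison is shown above. For large n, the divide-and-conquer algorithm (sort by x, recurse on halves, check the dividing strip) achieves O(n log n).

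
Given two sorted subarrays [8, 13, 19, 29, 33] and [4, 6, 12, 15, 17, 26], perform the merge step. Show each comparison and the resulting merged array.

Merging process:

Compare 8 vs 4: take 4 from right. Merged: [4]
Compare 8 vs 6: take 6 from right. Merged: [4, 6]
Compare 8 vs 12: take 8 from left. Merged: [4, 6, 8]
Compare 13 vs 12: take 12 from right. Merged: [4, 6, 8, 12]
Compare 13 vs 15: take 13 from left. Merged: [4, 6, 8, 12, 13]
Compare 19 vs 15: take 15 from right. Merged: [4, 6, 8, 12, 13, 15]
Compare 19 vs 17: take 17 from right. Merged: [4, 6, 8, 12, 13, 15, 17]
Compare 19 vs 26: take 19 from left. Merged: [4, 6, 8, 12, 13, 15, 17, 19]
Compare 29 vs 26: take 26 from right. Merged: [4, 6, 8, 12, 13, 15, 17, 19, 26]
Append remaining from left: [29, 33]. Merged: [4, 6, 8, 12, 13, 15, 17, 19, 26, 29, 33]

Final merged array: [4, 6, 8, 12, 13, 15, 17, 19, 26, 29, 33]
Total comparisons: 9

The merged array is [4, 6, 8, 12, 13, 15, 17, 19, 26, 29, 33], requiring 9 comparisons. The merge step runs in O(n) time where n is the total number of elements.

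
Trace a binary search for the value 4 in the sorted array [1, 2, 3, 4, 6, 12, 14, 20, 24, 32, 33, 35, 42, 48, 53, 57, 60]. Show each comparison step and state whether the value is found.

Binary search for 4 in [1, 2, 3, 4, 6, 12, 14, 20, 24, 32, 33, 35, 42, 48, 53, 57, 60]:

lo=0, hi=16, mid=8, arr[mid]=24 -> 24 > 4, search left half
lo=0, hi=7, mid=3, arr[mid]=4 -> Found target at index 3!

Binary search finds 4 at index 3 after 2 comparisons. The search repeatedly halves the search space by comparing with the middle element.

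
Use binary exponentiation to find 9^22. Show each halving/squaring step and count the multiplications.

Computing 9^22 by squaring (build up from 9^1; each line after the first costs one multiplication):

9^1 = 9
9^2 = (9^1)^2 = 9^2 = 81
9^4 = (9^2)^2 = 81^2 = 6561
9^5 = 9 * 9^4 = 9 * 6561 = 59049
9^10 = (9^5)^2 = 59049^2 = 3486784401
9^11 = 9 * 9^10 = 9 * 3486784401 = 31381059609
9^22 = (9^11)^2 = 31381059609^2 = 984770902183611232881

Result: 984770902183611232881
Multiplications needed: 6 (6 lines after 9^1)

9^22 = 984770902183611232881. Using exponentiation by squaring, this requires 6 multiplications. The key idea: if the exponent is even, square the half-power; if odd, multiply by the base once.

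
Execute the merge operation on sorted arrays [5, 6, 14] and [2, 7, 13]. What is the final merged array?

Merging process:

Compare 5 vs 2: take 2 from right. Merged: [2]
Compare 5 vs 7: take 5 from left. Merged: [2, 5]
Compare 6 vs 7: take 6 from left. Merged: [2, 5, 6]
Compare 14 vs 7: take 7 from right. Merged: [2, 5, 6, 7]
Compare 14 vs 13: take 13 from right. Merged: [2, 5, 6, 7, 13]
Append remaining from left: [14]. Merged: [2, 5, 6, 7, 13, 14]

Final merged array: [2, 5, 6, 7, 13, 14]
Total comparisons: 5

The merged array is [2, 5, 6, 7, 13, 14], requiring 5 comparisons. The merge step runs in O(n) time where n is the total number of elements.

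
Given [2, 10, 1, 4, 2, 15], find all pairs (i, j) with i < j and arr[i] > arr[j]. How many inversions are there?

Finding inversions in [2, 10, 1, 4, 2, 15]:

(0, 2): arr[0]=2 > arr[2]=1
(1, 2): arr[1]=10 > arr[2]=1
(1, 3): arr[1]=10 > arr[3]=4
(1, 4): arr[1]=10 > arr[4]=2
(3, 4): arr[3]=4 > arr[4]=2

Total inversions: 5

The array has 5 inversion(s): (0,2), (1,2), (1,3), (1,4), (3,4). Each pair (i,j) satisfies i < j and arr[i] > arr[j].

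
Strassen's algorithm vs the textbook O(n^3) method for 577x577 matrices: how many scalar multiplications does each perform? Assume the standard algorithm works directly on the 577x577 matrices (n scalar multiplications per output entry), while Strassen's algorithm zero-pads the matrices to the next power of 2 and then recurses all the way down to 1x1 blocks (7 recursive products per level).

Matrix multiplication for 577x577 matrices:

Strassen's algorithm requires power-of-2 dimensions. Pad 577x577 to 1024x1024 (next power of 2).

Standard algorithm: 577^3 = 192100033 multiplications
Strassen's algorithm: 7^(log2(1024)) = 7^10 = 282475249 multiplications
Difference: 192100033 - 282475249 = -90375216 (Strassen uses MORE here due to padding overhead — for small or just-over-power-of-2 n, padding can outweigh the per-level savings)

Standard: 192100033 multiplications (577^3). Strassen: 282475249 multiplications (7^10, after padding to 1024x1024). Strassen reduces 8 recursive multiplications to 7 at each level.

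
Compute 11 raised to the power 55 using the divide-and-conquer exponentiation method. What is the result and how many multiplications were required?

Computing 11^55 by squaring (build up from 11^1; each line after the first costs one multiplication):

11^1 = 11
11^2 = (11^1)^2 = 11^2 = 121
11^3 = 11 * 11^2 = 11 * 121 = 1331
11^6 = (11^3)^2 = 1331^2 = 1771561
11^12 = (11^6)^2 = 1771561^2 = 3138428376721
11^13 = 11 * 11^12 = 11 * 3138428376721 = 34522712143931
11^26 = (11^13)^2 = 34522712143931^2 = 1191817653772720942460132761
11^27 = 11 * 11^26 = 11 * 1191817653772720942460132761 = 13109994191499930367061460371
11^54 = (11^27)^2 = 13109994191499930367061460371^2 = 171871947701161912897410416779483616222663749691203457641
11^55 = 11 * 11^54 = 11 * 171871947701161912897410416779483616222663749691203457641 = 1890591424712781041871514584574319778449301246603238034051

Result: 1890591424712781041871514584574319778449301246603238034051
Multiplications needed: 9 (9 lines after 11^1)

11^55 = 1890591424712781041871514584574319778449301246603238034051. Using exponentiation by squaring, this requires 9 multiplications. The key idea: if the exponent is even, square the half-power; if odd, multiply by the base once.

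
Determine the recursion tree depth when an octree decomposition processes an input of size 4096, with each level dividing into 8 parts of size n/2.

For divide and conquer with division factor 2:

Problem sizes at each level:
Level 0: 4096
Level 1: 2048
Level 2: 1024
Level 3: 512
Level 4: 256
Level 5: 128
Level 6: 64
Level 7: 32
Level 8: 16
Level 9: 8
Level 10: 4
Level 11: 2
Level 12: 1

The root is level 0 and the size-1 base case is level 12 (the tree spans levels 0 through 12, i.e. 13 levels counting the root), so the depth is the number of divisions: log_2(4096) = 12

The recursion tree depth is log_2(4096) = 12. At each level, the problem size is divided by 2, so it takes 12 divisions to reduce to a base case of size 1. The algorithm makes 8 recursive calls at each level.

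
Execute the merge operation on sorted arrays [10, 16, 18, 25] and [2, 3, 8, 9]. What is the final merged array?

Merging process:

Compare 10 vs 2: take 2 from right. Merged: [2]
Compare 10 vs 3: take 3 from right. Merged: [2, 3]
Compare 10 vs 8: take 8 from right. Merged: [2, 3, 8]
Compare 10 vs 9: take 9 from right. Merged: [2, 3, 8, 9]
Append remaining from left: [10, 16, 18, 25]. Merged: [2, 3, 8, 9, 10, 16, 18, 25]

Final merged array: [2, 3, 8, 9, 10, 16, 18, 25]
Total comparisons: 4

The merged array is [2, 3, 8, 9, 10, 16, 18, 25], requiring 4 comparisons. The merge step runs in O(n) time where n is the total number of elements.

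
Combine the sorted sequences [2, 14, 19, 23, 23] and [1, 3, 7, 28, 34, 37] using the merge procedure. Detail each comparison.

Merging process:

Compare 2 vs 1: take 1 from right. Merged: [1]
Compare 2 vs 3: take 2 from left. Merged: [1, 2]
Compare 14 vs 3: take 3 from right. Merged: [1, 2, 3]
Compare 14 vs 7: take 7 from right. Merged: [1, 2, 3, 7]
Compare 14 vs 28: take 14 from left. Merged: [1, 2, 3, 7, 14]
Compare 19 vs 28: take 19 from left. Merged: [1, 2, 3, 7, 14, 19]
Compare 23 vs 28: take 23 from left. Merged: [1, 2, 3, 7, 14, 19, 23]
Compare 23 vs 28: take 23 from left. Merged: [1, 2, 3, 7, 14, 19, 23, 23]
Append remaining from right: [28, 34, 37]. Merged: [1, 2, 3, 7, 14, 19, 23, 23, 28, 34, 37]

Final merged array: [1, 2, 3, 7, 14, 19, 23, 23, 28, 34, 37]
Total comparisons: 8

The merged array is [1, 2, 3, 7, 14, 19, 23, 23, 28, 34, 37], requiring 8 comparisons. The merge step runs in O(n) time where n is the total number of elements.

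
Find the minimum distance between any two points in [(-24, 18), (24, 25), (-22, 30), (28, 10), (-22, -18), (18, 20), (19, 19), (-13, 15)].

Computing all pairwise distances among 8 points:

d((-24, 18), (24, 25)) = 48.5077
d((-24, 18), (-22, 30)) = 12.1655
d((-24, 18), (28, 10)) = 52.6118
d((-24, 18), (-22, -18)) = 36.0555
d((-24, 18), (18, 20)) = 42.0476
d((-24, 18), (19, 19)) = 43.0116
d((-24, 18), (-13, 15)) = 11.4018
d((24, 25), (-22, 30)) = 46.2709
d((24, 25), (28, 10)) = 15.5242
d((24, 25), (-22, -18)) = 62.9682
d((24, 25), (18, 20)) = 7.8102
d((24, 25), (19, 19)) = 7.8102
d((24, 25), (-13, 15)) = 38.3275
d((-22, 30), (28, 10)) = 53.8516
d((-22, 30), (-22, -18)) = 48.0
d((-22, 30), (18, 20)) = 41.2311
d((-22, 30), (19, 19)) = 42.45
d((-22, 30), (-13, 15)) = 17.4929
d((28, 10), (-22, -18)) = 57.3062
d((28, 10), (18, 20)) = 14.1421
d((28, 10), (19, 19)) = 12.7279
d((28, 10), (-13, 15)) = 41.3038
d((-22, -18), (18, 20)) = 55.1725
d((-22, -18), (19, 19)) = 55.2268
d((-22, -18), (-13, 15)) = 34.2053
d((18, 20), (19, 19)) = 1.4142 <-- minimum
d((18, 20), (-13, 15)) = 31.4006
d((19, 19), (-13, 15)) = 32.249

Closest pair: (18, 20) and (19, 19) with distance 1.4142

The closest pair is (18, 20) and (19, 19) with Euclidean distance 1.4142. For 8 points, brute-force pairwise comparison is shown above. For large n, the divide-and-conquer algorithm (sort by x, recurse on halves, check the dividing strip) achieves O(n log n).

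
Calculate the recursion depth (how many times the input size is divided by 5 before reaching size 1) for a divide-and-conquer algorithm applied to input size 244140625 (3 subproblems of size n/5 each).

For divide and conquer with division factor 5:

Problem sizes at each level:
Level 0: 244140625
Level 1: 48828125
Level 2: 9765625
Level 3: 1953125
Level 4: 390625
Level 5: 78125
Level 6: 15625
Level 7: 3125
Level 8: 625
Level 9: 125
Level 10: 25
Level 11: 5
Level 12: 1

The root is level 0 and the size-1 base case is level 12 (the tree spans levels 0 through 12, i.e. 13 levels counting the root), so the depth is the number of divisions: log_5(244140625) = 12

The recursion tree depth is log_5(244140625) = 12. At each level, the problem size is divided by 5, so it takes 12 divisions to reduce to a base case of size 1. The algorithm makes 3 recursive calls at each level.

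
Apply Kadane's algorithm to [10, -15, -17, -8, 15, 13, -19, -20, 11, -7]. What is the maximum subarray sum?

Using Kadane's algorithm on [10, -15, -17, -8, 15, 13, -19, -20, 11, -7]:

Scanning through the array:
Position 1 (value -15): max_ending_here = -5, max_so_far = 10
Position 2 (value -17): max_ending_here = -17, max_so_far = 10
Position 3 (value -8): max_ending_here = -8, max_so_far = 10
Position 4 (value 15): max_ending_here = 15, max_so_far = 15
Position 5 (value 13): max_ending_here = 28, max_so_far = 28
Position 6 (value -19): max_ending_here = 9, max_so_far = 28
Position 7 (value -20): max_ending_here = -11, max_so_far = 28
Position 8 (value 11): max_ending_here = 11, max_so_far = 28
Position 9 (value -7): max_ending_here = 4, max_so_far = 28

Maximum subarray: [15, 13]
Maximum sum: 28

The maximum subarray is [15, 13] with sum 28. This subarray runs from index 4 to index 5.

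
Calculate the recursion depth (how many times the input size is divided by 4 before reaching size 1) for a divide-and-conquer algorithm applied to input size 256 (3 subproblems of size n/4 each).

For divide and conquer with division factor 4:

Problem sizes at each level:
Level 0: 256
Level 1: 64
Level 2: 16
Level 3: 4
Level 4: 1

The root is level 0 and the size-1 base case is level 4 (the tree spans levels 0 through 4, i.e. 5 levels counting the root), so the depth is the number of divisions: log_4(256) = 4

The recursion tree depth is log_4(256) = 4. At each level, the problem size is divided by 4, so it takes 4 divisions to reduce to a base case of size 1. The algorithm makes 3 recursive calls at each level.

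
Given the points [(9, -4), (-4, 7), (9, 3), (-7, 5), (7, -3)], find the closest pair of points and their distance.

Computing all pairwise distances among 5 points:

d((9, -4), (-4, 7)) = 17.0294
d((9, -4), (9, 3)) = 7.0
d((9, -4), (-7, 5)) = 18.3576
d((9, -4), (7, -3)) = 2.2361 <-- minimum
d((-4, 7), (9, 3)) = 13.6015
d((-4, 7), (-7, 5)) = 3.6056
d((-4, 7), (7, -3)) = 14.8661
d((9, 3), (-7, 5)) = 16.1245
d((9, 3), (7, -3)) = 6.3246
d((-7, 5), (7, -3)) = 16.1245

Closest pair: (9, -4) and (7, -3) with distance 2.2361

The closest pair is (9, -4) and (7, -3) with Euclidean distance 2.2361. For 5 points, brute-force pairwise comparison is shown above. For large n, the divide-and-conquer algorithm (sort by x, recurse on halves, check the dividing strip) achieves O(n log n).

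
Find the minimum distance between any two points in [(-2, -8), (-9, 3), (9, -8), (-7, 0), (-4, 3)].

Computing all pairwise distances among 5 points:

d((-2, -8), (-9, 3)) = 13.0384
d((-2, -8), (9, -8)) = 11.0
d((-2, -8), (-7, 0)) = 9.434
d((-2, -8), (-4, 3)) = 11.1803
d((-9, 3), (9, -8)) = 21.095
d((-9, 3), (-7, 0)) = 3.6056 <-- minimum
d((-9, 3), (-4, 3)) = 5.0
d((9, -8), (-7, 0)) = 17.8885
d((9, -8), (-4, 3)) = 17.0294
d((-7, 0), (-4, 3)) = 4.2426

Closest pair: (-9, 3) and (-7, 0) with distance 3.6056

The closest pair is (-9, 3) and (-7, 0) with Euclidean distance 3.6056. For 5 points, brute-force pairwise comparison is shown above. For large n, the divide-and-conquer algorithm (sort by x, recurse on halves, check the dividing strip) achieves O(n log n).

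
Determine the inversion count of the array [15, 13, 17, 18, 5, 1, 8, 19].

Finding inversions in [15, 13, 17, 18, 5, 1, 8, 19]:

(0, 1): arr[0]=15 > arr[1]=13
(0, 4): arr[0]=15 > arr[4]=5
(0, 5): arr[0]=15 > arr[5]=1
(0, 6): arr[0]=15 > arr[6]=8
(1, 4): arr[1]=13 > arr[4]=5
(1, 5): arr[1]=13 > arr[5]=1
(1, 6): arr[1]=13 > arr[6]=8
(2, 4): arr[2]=17 > arr[4]=5
(2, 5): arr[2]=17 > arr[5]=1
(2, 6): arr[2]=17 > arr[6]=8
(3, 4): arr[3]=18 > arr[4]=5
(3, 5): arr[3]=18 > arr[5]=1
(3, 6): arr[3]=18 > arr[6]=8
(4, 5): arr[4]=5 > arr[5]=1

Total inversions: 14

The array has 14 inversion(s): (0,1), (0,4), (0,5), (0,6), (1,4), (1,5), (1,6), (2,4), (2,5), (2,6), (3,4), (3,5), (3,6), (4,5). Each pair (i,j) satisfies i < j and arr[i] > arr[j].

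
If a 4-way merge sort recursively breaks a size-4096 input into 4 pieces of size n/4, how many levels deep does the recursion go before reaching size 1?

For divide and conquer with division factor 4:

Problem sizes at each level:
Level 0: 4096
Level 1: 1024
Level 2: 256
Level 3: 64
Level 4: 16
Level 5: 4
Level 6: 1

The root is level 0 and the size-1 base case is level 6 (the tree spans levels 0 through 6, i.e. 7 levels counting the root), so the depth is the number of divisions: log_4(4096) = 6

The recursion tree depth is log_4(4096) = 6. At each level, the problem size is divided by 4, so it takes 6 divisions to reduce to a base case of size 1. The algorithm makes 4 recursive calls at each level.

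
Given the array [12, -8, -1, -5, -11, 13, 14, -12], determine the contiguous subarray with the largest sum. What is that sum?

Using Kadane's algorithm on [12, -8, -1, -5, -11, 13, 14, -12]:

Scanning through the array:
Position 1 (value -8): max_ending_here = 4, max_so_far = 12
Position 2 (value -1): max_ending_here = 3, max_so_far = 12
Position 3 (value -5): max_ending_here = -2, max_so_far = 12
Position 4 (value -11): max_ending_here = -11, max_so_far = 12
Position 5 (value 13): max_ending_here = 13, max_so_far = 13
Position 6 (value 14): max_ending_here = 27, max_so_far = 27
Position 7 (value -12): max_ending_here = 15, max_so_far = 27

Maximum subarray: [13, 14]
Maximum sum: 27

The maximum subarray is [13, 14] with sum 27. This subarray runs from index 5 to index 6.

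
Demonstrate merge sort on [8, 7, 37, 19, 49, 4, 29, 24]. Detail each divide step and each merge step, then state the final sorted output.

Merge sort trace:

Split: [8, 7, 37, 19, 49, 4, 29, 24] -> [8, 7, 37, 19] and [49, 4, 29, 24]
  Split: [8, 7, 37, 19] -> [8, 7] and [37, 19]
    Split: [8, 7] -> [8] and [7]
    Merge: [8] + [7] -> [7, 8]
    Split: [37, 19] -> [37] and [19]
    Merge: [37] + [19] -> [19, 37]
  Merge: [7, 8] + [19, 37] -> [7, 8, 19, 37]
  Split: [49, 4, 29, 24] -> [49, 4] and [29, 24]
    Split: [49, 4] -> [49] and [4]
    Merge: [49] + [4] -> [4, 49]
    Split: [29, 24] -> [29] and [24]
    Merge: [29] + [24] -> [24, 29]
  Merge: [4, 49] + [24, 29] -> [4, 24, 29, 49]
Merge: [7, 8, 19, 37] + [4, 24, 29, 49] -> [4, 7, 8, 19, 24, 29, 37, 49]

Final sorted array: [4, 7, 8, 19, 24, 29, 37, 49]

The merge sort proceeds by recursively splitting the array and merging sorted halves.
After all merges, the sorted array is [4, 7, 8, 19, 24, 29, 37, 49].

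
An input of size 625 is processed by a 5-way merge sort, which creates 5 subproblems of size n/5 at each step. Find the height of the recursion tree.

For divide and conquer with division factor 5:

Problem sizes at each level:
Level 0: 625
Level 1: 125
Level 2: 25
Level 3: 5
Level 4: 1

The root is level 0 and the size-1 base case is level 4 (the tree spans levels 0 through 4, i.e. 5 levels counting the root), so the depth is the number of divisions: log_5(625) = 4

The recursion tree depth is log_5(625) = 4. At each level, the problem size is divided by 5, so it takes 4 divisions to reduce to a base case of size 1. The algorithm makes 5 recursive calls at each level.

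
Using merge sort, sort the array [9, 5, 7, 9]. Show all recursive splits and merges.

Merge sort trace:

Split: [9, 5, 7, 9] -> [9, 5] and [7, 9]
  Split: [9, 5] -> [9] and [5]
  Merge: [9] + [5] -> [5, 9]
  Split: [7, 9] -> [7] and [9]
  Merge: [7] + [9] -> [7, 9]
Merge: [5, 9] + [7, 9] -> [5, 7, 9, 9]

Final sorted array: [5, 7, 9, 9]

The merge sort proceeds by recursively splitting the array and merging sorted halves.
After all merges, the sorted array is [5, 7, 9, 9].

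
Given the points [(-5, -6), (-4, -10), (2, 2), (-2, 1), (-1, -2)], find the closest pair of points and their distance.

Computing all pairwise distances among 5 points:

d((-5, -6), (-4, -10)) = 4.1231
d((-5, -6), (2, 2)) = 10.6301
d((-5, -6), (-2, 1)) = 7.6158
d((-5, -6), (-1, -2)) = 5.6569
d((-4, -10), (2, 2)) = 13.4164
d((-4, -10), (-2, 1)) = 11.1803
d((-4, -10), (-1, -2)) = 8.544
d((2, 2), (-2, 1)) = 4.1231
d((2, 2), (-1, -2)) = 5.0
d((-2, 1), (-1, -2)) = 3.1623 <-- minimum

Closest pair: (-2, 1) and (-1, -2) with distance 3.1623

The closest pair is (-2, 1) and (-1, -2) with Euclidean distance 3.1623. For 5 points, brute-force pairwise comparison is shown above. For large n, the divide-and-conquer algorithm (sort by x, recurse on halves, check the dividing strip) achieves O(n log n).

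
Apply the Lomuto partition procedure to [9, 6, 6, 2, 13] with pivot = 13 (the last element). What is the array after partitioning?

Lomuto partition with pivot = 13:

Initial array: [9, 6, 6, 2, 13]

arr[0]=9 <= 13: swap with position 0, array becomes [9, 6, 6, 2, 13]
arr[1]=6 <= 13: swap with position 1, array becomes [9, 6, 6, 2, 13]
arr[2]=6 <= 13: swap with position 2, array becomes [9, 6, 6, 2, 13]
arr[3]=2 <= 13: swap with position 3, array becomes [9, 6, 6, 2, 13]

Place pivot at position 4: [9, 6, 6, 2, 13]
Pivot position: 4

After partitioning with pivot 13, the array becomes [9, 6, 6, 2, 13]. The pivot is placed at index 4. All elements to the left of the pivot are <= 13, and all elements to the right are > 13.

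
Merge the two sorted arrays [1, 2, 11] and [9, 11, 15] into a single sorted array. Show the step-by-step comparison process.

Merging process:

Compare 1 vs 9: take 1 from left. Merged: [1]
Compare 2 vs 9: take 2 from left. Merged: [1, 2]
Compare 11 vs 9: take 9 from right. Merged: [1, 2, 9]
Compare 11 vs 11: take 11 from left. Merged: [1, 2, 9, 11]
Append remaining from right: [11, 15]. Merged: [1, 2, 9, 11, 11, 15]

Final merged array: [1, 2, 9, 11, 11, 15]
Total comparisons: 4

The merged array is [1, 2, 9, 11, 11, 15], requiring 4 comparisons. The merge step runs in O(n) time where n is the total number of elements.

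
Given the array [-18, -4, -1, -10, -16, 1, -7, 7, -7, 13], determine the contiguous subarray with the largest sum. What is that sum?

Using Kadane's algorithm on [-18, -4, -1, -10, -16, 1, -7, 7, -7, 13]:

Scanning through the array:
Position 1 (value -4): max_ending_here = -4, max_so_far = -4
Position 2 (value -1): max_ending_here = -1, max_so_far = -1
Position 3 (value -10): max_ending_here = -10, max_so_far = -1
Position 4 (value -16): max_ending_here = -16, max_so_far = -1
Position 5 (value 1): max_ending_here = 1, max_so_far = 1
Position 6 (value -7): max_ending_here = -6, max_so_far = 1
Position 7 (value 7): max_ending_here = 7, max_so_far = 7
Position 8 (value -7): max_ending_here = 0, max_so_far = 7
Position 9 (value 13): max_ending_here = 13, max_so_far = 13

Maximum subarray: [7, -7, 13]
Maximum sum: 13

The maximum subarray is [7, -7, 13] with sum 13. This subarray runs from index 7 to index 9.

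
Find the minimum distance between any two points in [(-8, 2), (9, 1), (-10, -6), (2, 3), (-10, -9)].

Computing all pairwise distances among 5 points:

d((-8, 2), (9, 1)) = 17.0294
d((-8, 2), (-10, -6)) = 8.2462
d((-8, 2), (2, 3)) = 10.0499
d((-8, 2), (-10, -9)) = 11.1803
d((9, 1), (-10, -6)) = 20.2485
d((9, 1), (2, 3)) = 7.2801
d((9, 1), (-10, -9)) = 21.4709
d((-10, -6), (2, 3)) = 15.0
d((-10, -6), (-10, -9)) = 3.0 <-- minimum
d((2, 3), (-10, -9)) = 16.9706

Closest pair: (-10, -6) and (-10, -9) with distance 3.0

The closest pair is (-10, -6) and (-10, -9) with Euclidean distance 3.0. For 5 points, brute-force pairwise comparison is shown above. For large n, the divide-and-conquer algorithm (sort by x, recurse on halves, check the dividing strip) achieves O(n log n).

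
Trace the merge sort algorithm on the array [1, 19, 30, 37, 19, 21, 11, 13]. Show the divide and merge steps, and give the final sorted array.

Merge sort trace:

Split: [1, 19, 30, 37, 19, 21, 11, 13] -> [1, 19, 30, 37] and [19, 21, 11, 13]
  Split: [1, 19, 30, 37] -> [1, 19] and [30, 37]
    Split: [1, 19] -> [1] and [19]
    Merge: [1] + [19] -> [1, 19]
    Split: [30, 37] -> [30] and [37]
    Merge: [30] + [37] -> [30, 37]
  Merge: [1, 19] + [30, 37] -> [1, 19, 30, 37]
  Split: [19, 21, 11, 13] -> [19, 21] and [11, 13]
    Split: [19, 21] -> [19] and [21]
    Merge: [19] + [21] -> [19, 21]
    Split: [11, 13] -> [11] and [13]
    Merge: [11] + [13] -> [11, 13]
  Merge: [19, 21] + [11, 13] -> [11, 13, 19, 21]
Merge: [1, 19, 30, 37] + [11, 13, 19, 21] -> [1, 11, 13, 19, 19, 21, 30, 37]

Final sorted array: [1, 11, 13, 19, 19, 21, 30, 37]

The merge sort proceeds by recursively splitting the array and merging sorted halves.
After all merges, the sorted array is [1, 11, 13, 19, 19, 21, 30, 37].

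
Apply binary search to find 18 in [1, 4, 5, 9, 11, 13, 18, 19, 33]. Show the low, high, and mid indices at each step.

Binary search for 18 in [1, 4, 5, 9, 11, 13, 18, 19, 33]:

lo=0, hi=8, mid=4, arr[mid]=11 -> 11 < 18, search right half
lo=5, hi=8, mid=6, arr[mid]=18 -> Found target at index 6!

Binary search finds 18 at index 6 after 2 comparisons. The search repeatedly halves the search space by comparing with the middle element.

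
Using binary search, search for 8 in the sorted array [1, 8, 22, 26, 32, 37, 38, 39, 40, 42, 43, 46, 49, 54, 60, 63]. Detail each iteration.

Binary search for 8 in [1, 8, 22, 26, 32, 37, 38, 39, 40, 42, 43, 46, 49, 54, 60, 63]:

lo=0, hi=15, mid=7, arr[mid]=39 -> 39 > 8, search left half
lo=0, hi=6, mid=3, arr[mid]=26 -> 26 > 8, search left half
lo=0, hi=2, mid=1, arr[mid]=8 -> Found target at index 1!

Binary search finds 8 at index 1 after 3 comparisons. The search repeatedly halves the search space by comparing with the middle element.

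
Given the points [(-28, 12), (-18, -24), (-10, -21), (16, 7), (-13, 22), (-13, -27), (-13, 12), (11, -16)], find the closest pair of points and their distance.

Computing all pairwise distances among 8 points:

d((-28, 12), (-18, -24)) = 37.3631
d((-28, 12), (-10, -21)) = 37.5899
d((-28, 12), (16, 7)) = 44.2832
d((-28, 12), (-13, 22)) = 18.0278
d((-28, 12), (-13, -27)) = 41.7852
d((-28, 12), (-13, 12)) = 15.0
d((-28, 12), (11, -16)) = 48.0104
d((-18, -24), (-10, -21)) = 8.544
d((-18, -24), (16, 7)) = 46.0109
d((-18, -24), (-13, 22)) = 46.2709
d((-18, -24), (-13, -27)) = 5.831 <-- minimum
d((-18, -24), (-13, 12)) = 36.3456
d((-18, -24), (11, -16)) = 30.0832
d((-10, -21), (16, 7)) = 38.2099
d((-10, -21), (-13, 22)) = 43.1045
d((-10, -21), (-13, -27)) = 6.7082
d((-10, -21), (-13, 12)) = 33.1361
d((-10, -21), (11, -16)) = 21.587
d((16, 7), (-13, 22)) = 32.6497
d((16, 7), (-13, -27)) = 44.6878
d((16, 7), (-13, 12)) = 29.4279
d((16, 7), (11, -16)) = 23.5372
d((-13, 22), (-13, -27)) = 49.0
d((-13, 22), (-13, 12)) = 10.0
d((-13, 22), (11, -16)) = 44.9444
d((-13, -27), (-13, 12)) = 39.0
d((-13, -27), (11, -16)) = 26.4008
d((-13, 12), (11, -16)) = 36.8782

Closest pair: (-18, -24) and (-13, -27) with distance 5.831

The closest pair is (-18, -24) and (-13, -27) with Euclidean distance 5.831. For 8 points, brute-force pairwise comparison is shown above. For large n, the divide-and-conquer algorithm (sort by x, recurse on halves, check the dividing strip) achieves O(n log n).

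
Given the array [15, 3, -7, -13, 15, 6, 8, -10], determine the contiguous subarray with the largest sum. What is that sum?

Using Kadane's algorithm on [15, 3, -7, -13, 15, 6, 8, -10]:

Scanning through the array:
Position 1 (value 3): max_ending_here = 18, max_so_far = 18
Position 2 (value -7): max_ending_here = 11, max_so_far = 18
Position 3 (value -13): max_ending_here = -2, max_so_far = 18
Position 4 (value 15): max_ending_here = 15, max_so_far = 18
Position 5 (value 6): max_ending_here = 21, max_so_far = 21
Position 6 (value 8): max_ending_here = 29, max_so_far = 29
Position 7 (value -10): max_ending_here = 19, max_so_far = 29

Maximum subarray: [15, 6, 8]
Maximum sum: 29

The maximum subarray is [15, 6, 8] with sum 29. This subarray runs from index 4 to index 6.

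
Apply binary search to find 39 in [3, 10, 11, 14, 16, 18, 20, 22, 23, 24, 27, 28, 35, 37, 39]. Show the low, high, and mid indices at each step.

Binary search for 39 in [3, 10, 11, 14, 16, 18, 20, 22, 23, 24, 27, 28, 35, 37, 39]:

lo=0, hi=14, mid=7, arr[mid]=22 -> 22 < 39, search right half
lo=8, hi=14, mid=11, arr[mid]=28 -> 28 < 39, search right half
lo=12, hi=14, mid=13, arr[mid]=37 -> 37 < 39, search right half
lo=14, hi=14, mid=14, arr[mid]=39 -> Found target at index 14!

Binary search finds 39 at index 14 after 4 comparisons. The search repeatedly halves the search space by comparing with the middle element.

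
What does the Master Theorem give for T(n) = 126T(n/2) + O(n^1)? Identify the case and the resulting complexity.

Master Theorem for T(n) = 126T(n/2) + O(n^1):

a = 126, b = 2, c = 1
log_b(a) = log_2(126) = 6.9773

Case 1: c = 1 < log_2(126) = 6.9773
T(n) = O(n^(log_2 126))

For T(n) = 126T(n/2) + O(n^1): log_2(126) = 6.9773. This is Case 1 of the Master Theorem (c < log_b(a), work dominated by leaves), giving O(n^(log_2 126)).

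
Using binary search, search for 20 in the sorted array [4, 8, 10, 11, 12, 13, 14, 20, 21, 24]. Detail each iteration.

Binary search for 20 in [4, 8, 10, 11, 12, 13, 14, 20, 21, 24]:

lo=0, hi=9, mid=4, arr[mid]=12 -> 12 < 20, search right half
lo=5, hi=9, mid=7, arr[mid]=20 -> Found target at index 7!

Binary search finds 20 at index 7 after 2 comparisons. The search repeatedly halves the search space by comparing with the middle element.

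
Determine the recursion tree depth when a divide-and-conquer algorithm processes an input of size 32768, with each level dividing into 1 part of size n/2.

For divide and conquer with division factor 2:

Problem sizes at each level:
Level 0: 32768
Level 1: 16384
Level 2: 8192
Level 3: 4096
Level 4: 2048
Level 5: 1024
Level 6: 512
Level 7: 256
Level 8: 128
Level 9: 64
Level 10: 32
Level 11: 16
Level 12: 8
Level 13: 4
Level 14: 2
Level 15: 1

The root is level 0 and the size-1 base case is level 15 (the tree spans levels 0 through 15, i.e. 16 levels counting the root), so the depth is the number of divisions: log_2(32768) = 15

The recursion tree depth is log_2(32768) = 15. At each level, the problem size is divided by 2, so it takes 15 divisions to reduce to a base case of size 1. The algorithm makes 1 recursive call at each level.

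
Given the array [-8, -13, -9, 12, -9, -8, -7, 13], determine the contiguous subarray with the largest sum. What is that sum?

Using Kadane's algorithm on [-8, -13, -9, 12, -9, -8, -7, 13]:

Scanning through the array:
Position 1 (value -13): max_ending_here = -13, max_so_far = -8
Position 2 (value -9): max_ending_here = -9, max_so_far = -8
Position 3 (value 12): max_ending_here = 12, max_so_far = 12
Position 4 (value -9): max_ending_here = 3, max_so_far = 12
Position 5 (value -8): max_ending_here = -5, max_so_far = 12
Position 6 (value -7): max_ending_here = -7, max_so_far = 12
Position 7 (value 13): max_ending_here = 13, max_so_far = 13

Maximum subarray: [13]
Maximum sum: 13

The maximum subarray is [13] with sum 13. This subarray runs from index 7 to index 7.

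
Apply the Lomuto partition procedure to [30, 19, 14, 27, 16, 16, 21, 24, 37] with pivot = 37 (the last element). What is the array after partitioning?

Lomuto partition with pivot = 37:

Initial array: [30, 19, 14, 27, 16, 16, 21, 24, 37]

arr[0]=30 <= 37: swap with position 0, array becomes [30, 19, 14, 27, 16, 16, 21, 24, 37]
arr[1]=19 <= 37: swap with position 1, array becomes [30, 19, 14, 27, 16, 16, 21, 24, 37]
arr[2]=14 <= 37: swap with position 2, array becomes [30, 19, 14, 27, 16, 16, 21, 24, 37]
arr[3]=27 <= 37: swap with position 3, array becomes [30, 19, 14, 27, 16, 16, 21, 24, 37]
arr[4]=16 <= 37: swap with position 4, array becomes [30, 19, 14, 27, 16, 16, 21, 24, 37]
arr[5]=16 <= 37: swap with position 5, array becomes [30, 19, 14, 27, 16, 16, 21, 24, 37]
arr[6]=21 <= 37: swap with position 6, array becomes [30, 19, 14, 27, 16, 16, 21, 24, 37]
arr[7]=24 <= 37: swap with position 7, array becomes [30, 19, 14, 27, 16, 16, 21, 24, 37]

Place pivot at position 8: [30, 19, 14, 27, 16, 16, 21, 24, 37]
Pivot position: 8

After partitioning with pivot 37, the array becomes [30, 19, 14, 27, 16, 16, 21, 24, 37]. The pivot is placed at index 8. All elements to the left of the pivot are <= 37, and all elements to the right are > 37.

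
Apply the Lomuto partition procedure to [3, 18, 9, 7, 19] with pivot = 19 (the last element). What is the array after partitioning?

Lomuto partition with pivot = 19:

Initial array: [3, 18, 9, 7, 19]

arr[0]=3 <= 19: swap with position 0, array becomes [3, 18, 9, 7, 19]
arr[1]=18 <= 19: swap with position 1, array becomes [3, 18, 9, 7, 19]
arr[2]=9 <= 19: swap with position 2, array becomes [3, 18, 9, 7, 19]
arr[3]=7 <= 19: swap with position 3, array becomes [3, 18, 9, 7, 19]

Place pivot at position 4: [3, 18, 9, 7, 19]
Pivot position: 4

After partitioning with pivot 19, the array becomes [3, 18, 9, 7, 19]. The pivot is placed at index 4. All elements to the left of the pivot are <= 19, and all elements to the right are > 19.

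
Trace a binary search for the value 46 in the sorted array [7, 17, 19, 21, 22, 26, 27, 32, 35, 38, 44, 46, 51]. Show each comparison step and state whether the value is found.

Binary search for 46 in [7, 17, 19, 21, 22, 26, 27, 32, 35, 38, 44, 46, 51]:

lo=0, hi=12, mid=6, arr[mid]=27 -> 27 < 46, search right half
lo=7, hi=12, mid=9, arr[mid]=38 -> 38 < 46, search right half
lo=10, hi=12, mid=11, arr[mid]=46 -> Found target at index 11!

Binary search finds 46 at index 11 after 3 comparisons. The search repeatedly halves the search space by comparing with the middle element.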